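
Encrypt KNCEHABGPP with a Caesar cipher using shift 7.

K(10): 10+7=17 → R
N(13): 13+7=20 → U
C(2): 2+7=9 → J
E(4): 4+7=11 → L
H(7): 7+7=14 → O
A(0): 0+7=7 → H
B(1): 1+7=8 → I
G(6): 6+7=13 → N
P(15): 15+7=22 → W
P(15): 15+7=22 → W

RUJLOHINWW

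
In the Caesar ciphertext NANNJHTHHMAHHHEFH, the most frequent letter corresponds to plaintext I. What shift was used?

The most frequent ciphertext letter is H (appears 7 times).
H is position 7; I is position 8.
Shift = -1≡25.

25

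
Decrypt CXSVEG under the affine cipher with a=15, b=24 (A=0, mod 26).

The inverse of 15 mod 26 is 7, since 15·7=105≡1. Apply D(y)=7·(y−24) mod 26:
C(2): 7·(2−24)=-154≡2 → C
X(23): 7·(23−24)=-7≡19 → T
S(18): 7·(18−24)=-42≡10 → K
V(21): 7·(21−24)=-21≡5 → F
E(4): 7·(4−24)=-140≡16 → Q
G(6): 7·(6−24)=-126≡4 → E

CTKFQE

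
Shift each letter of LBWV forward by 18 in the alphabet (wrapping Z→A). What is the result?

L(11): 11+18=29≡3 → D
B(1): 1+18=19 → T
W(22): 22+18=40≡14 → O
V(21): 21+18=39≡13 → N

DTON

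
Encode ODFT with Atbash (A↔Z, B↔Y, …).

LWUG

O(14) → L(11)
D(3) → W(22)
F(5) → U(20)
T(19) → G(6)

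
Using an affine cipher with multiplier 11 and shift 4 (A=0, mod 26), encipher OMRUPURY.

O(14): 11·14+4=158≡2 → C
M(12): 11·12+4=136≡6 → G
R(17): 11·17+4=191≡9 → J
U(20): 11·20+4=224≡16 → Q
P(15): 11·15+4=169≡13 → N
U(20): 11·20+4=224≡16 → Q
R(17): 11·17+4=191≡9 → J
Y(24): 11·24+4=268≡8 → I

CGJQNQJI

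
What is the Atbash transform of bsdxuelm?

yhwcfvon

b(1) → y(24)
s(18) → h(7)
d(3) → w(22)
x(23) → c(2)
u(20) → f(5)
e(4) → v(21)
l(11) → o(14)
m(12) → n(13)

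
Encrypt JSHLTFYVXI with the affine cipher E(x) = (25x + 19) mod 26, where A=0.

J(9): 25·9+19=244≡10 → K
S(18): 25·18+19=469≡1 → B
H(7): 25·7+19=194≡12 → M
L(11): 25·11+19=294≡8 → I
T(19): 25·19+19=494≡0 → A
F(5): 25·5+19=144≡14 → O
Y(24): 25·24+19=619≡21 → V
V(21): 25·21+19=544≡24 → Y
X(23): 25·23+19=594≡22 → W
I(8): 25·8+19=219≡11 → L

KBMIAOVYWL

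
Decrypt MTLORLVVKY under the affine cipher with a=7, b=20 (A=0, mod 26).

KLVOHVPPGI

The inverse of 7 mod 26 is 15, since 7·15=105≡1. Apply D(y)=15·(y−20) mod 26:
M(12): 15·(12−20)=-120≡10 → K
T(19): 15·(19−20)=-15≡11 → L
L(11): 15·(11−20)=-135≡21 → V
O(14): 15·(14−20)=-90≡14 → O
R(17): 15·(17−20)=-45≡7 → H
L(11): 15·(11−20)=-135≡21 → V
V(21): 15·(21−20)=15 → P
V(21): 15·(21−20)=15 → P
K(10): 15·(10−20)=-150≡6 → G
Y(24): 15·(24−20)=60≡8 → I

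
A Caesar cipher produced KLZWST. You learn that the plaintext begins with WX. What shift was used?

14

From the crib: K(10)−W(22)=-12≡14, so the shift is 14.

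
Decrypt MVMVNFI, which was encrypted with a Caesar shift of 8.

M(12): 12−8=4 → E
V(21): 21−8=13 → N
M(12): 12−8=4 → E
V(21): 21−8=13 → N
N(13): 13−8=5 → F
F(5): 5−8=-3≡23 → X
I(8): 8−8=0 → A

ENENFXA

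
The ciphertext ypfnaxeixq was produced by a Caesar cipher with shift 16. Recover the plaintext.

izpxkhosha

y(24): 24−16=8 → i
p(15): 15−16=-1≡25 → z
f(5): 5−16=-11≡15 → p
n(13): 13−16=-3≡23 → x
a(0): 0−16=-16≡10 → k
x(23): 23−16=7 → h
e(4): 4−16=-12≡14 → o
i(8): 8−16=-8≡18 → s
x(23): 23−16=7 → h
q(16): 16−16=0 → a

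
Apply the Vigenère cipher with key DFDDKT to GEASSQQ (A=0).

JJDVCJT

Repeat the key across the message: DFDDKTD
G(6)+D(3): 9 → J
E(4)+F(5): 9 → J
A(0)+D(3): 3 → D
S(18)+D(3): 21 → V
S(18)+K(10): 28≡2 → C
Q(16)+T(19): 35≡9 → J
Q(16)+D(3): 19 → T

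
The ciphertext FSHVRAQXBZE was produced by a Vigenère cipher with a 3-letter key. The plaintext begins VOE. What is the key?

KED

Subtract each crib letter from the matching ciphertext letter (mod 26):
F(5)−V(21)=-16≡10 → K
S(18)−O(14)=4 → E
H(7)−E(4)=3 → D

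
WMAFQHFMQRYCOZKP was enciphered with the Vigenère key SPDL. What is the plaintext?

EXXUYSCBYCVRWKHE

Repeat the key across the ciphertext: SPDLSPDLSPDLSPDL
W(22)−S(18): 4 → E
M(12)−P(15): -3≡23 → X
A(0)−D(3): -3≡23 → X
F(5)−L(11): -6≡20 → U
Q(16)−S(18): -2≡24 → Y
H(7)−P(15): -8≡18 → S
F(5)−D(3): 2 → C
M(12)−L(11): 1 → B
Q(16)−S(18): -2≡24 → Y
R(17)−P(15): 2 → C
Y(24)−D(3): 21 → V
C(2)−L(11): -9≡17 → R
O(14)−S(18): -4≡22 → W
Z(25)−P(15): 10 → K
K(10)−D(3): 7 → H
P(15)−L(11): 4 → E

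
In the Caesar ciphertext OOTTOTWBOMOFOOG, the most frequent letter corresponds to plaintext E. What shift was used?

The most frequent ciphertext letter is O (appears 7 times).
O is position 14; E is position 4.
Shift = 10.

10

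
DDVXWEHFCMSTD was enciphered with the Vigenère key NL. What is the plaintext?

QSIMJTUUPBFIQ

Repeat the key across the ciphertext: NLNLNLNLNLNLN
D(3)−N(13): -10≡16 → Q
D(3)−L(11): -8≡18 → S
V(21)−N(13): 8 → I
X(23)−L(11): 12 → M
W(22)−N(13): 9 → J
E(4)−L(11): -7≡19 → T
H(7)−N(13): -6≡20 → U
F(5)−L(11): -6≡20 → U
C(2)−N(13): -11≡15 → P
M(12)−L(11): 1 → B
S(18)−N(13): 5 → F
T(19)−L(11): 8 → I
D(3)−N(13): -10≡16 → Q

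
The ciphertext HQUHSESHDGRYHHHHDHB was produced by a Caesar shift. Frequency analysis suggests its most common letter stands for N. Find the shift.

The most frequent ciphertext letter is H (appears 8 times).
H is position 7; N is position 13.
Shift = -6≡20.

20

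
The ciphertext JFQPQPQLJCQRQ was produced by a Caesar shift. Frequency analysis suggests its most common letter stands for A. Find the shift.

16

The most frequent ciphertext letter is Q (appears 5 times).
Q is position 16; A is position 0.
Shift = 16.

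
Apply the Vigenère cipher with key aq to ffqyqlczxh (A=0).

fvqoqbcpxx

Repeat the key across the message: aqaqaqaqaq
f(5)+a(0): 5 → f
f(5)+q(16): 21 → v
q(16)+a(0): 16 → q
y(24)+q(16): 40≡14 → o
q(16)+a(0): 16 → q
l(11)+q(16): 27≡1 → b
c(2)+a(0): 2 → c
z(25)+q(16): 41≡15 → p
x(23)+a(0): 23 → x
h(7)+q(16): 23 → x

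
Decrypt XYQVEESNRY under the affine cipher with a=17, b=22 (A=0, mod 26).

XUSDCCMBPU

The inverse of 17 mod 26 is 23, since 17·23=391≡1. Apply D(y)=23·(y−22) mod 26:
X(23): 23·(23−22)=23 → X
Y(24): 23·(24−22)=46≡20 → U
Q(16): 23·(16−22)=-138≡18 → S
V(21): 23·(21−22)=-23≡3 → D
E(4): 23·(4−22)=-414≡2 → C
E(4): 23·(4−22)=-414≡2 → C
S(18): 23·(18−22)=-92≡12 → M
N(13): 23·(13−22)=-207≡1 → B
R(17): 23·(17−22)=-115≡15 → P
Y(24): 23·(24−22)=46≡20 → U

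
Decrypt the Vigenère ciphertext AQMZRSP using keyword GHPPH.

Repeat the key across the ciphertext: GHPPHGH
A(0)−G(6): -6≡20 → U
Q(16)−H(7): 9 → J
M(12)−P(15): -3≡23 → X
Z(25)−P(15): 10 → K
R(17)−H(7): 10 → K
S(18)−G(6): 12 → M
P(15)−H(7): 8 → I

UJXKKMI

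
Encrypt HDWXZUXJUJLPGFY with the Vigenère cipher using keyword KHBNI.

Repeat the key across the message: KHBNIKHBNIKHBNI
H(7)+K(10): 17 → R
D(3)+H(7): 10 → K
W(22)+B(1): 23 → X
X(23)+N(13): 36≡10 → K
Z(25)+I(8): 33≡7 → H
U(20)+K(10): 30≡4 → E
X(23)+H(7): 30≡4 → E
J(9)+B(1): 10 → K
U(20)+N(13): 33≡7 → H
J(9)+I(8): 17 → R
L(11)+K(10): 21 → V
P(15)+H(7): 22 → W
G(6)+B(1): 7 → H
F(5)+N(13): 18 → S
Y(24)+I(8): 32≡6 → G

RKXKHEEKHRVWHSG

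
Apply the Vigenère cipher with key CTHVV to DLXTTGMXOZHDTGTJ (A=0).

FEEOOIFEJUJWABOL

Repeat the key across the message: CTHVVCTHVVCTHVVC
D(3)+C(2): 5 → F
L(11)+T(19): 30≡4 → E
X(23)+H(7): 30≡4 → E
T(19)+V(21): 40≡14 → O
T(19)+V(21): 40≡14 → O
G(6)+C(2): 8 → I
M(12)+T(19): 31≡5 → F
X(23)+H(7): 30≡4 → E
O(14)+V(21): 35≡9 → J
Z(25)+V(21): 46≡20 → U
H(7)+C(2): 9 → J
D(3)+T(19): 22 → W
T(19)+H(7): 26≡0 → A
G(6)+V(21): 27≡1 → B
T(19)+V(21): 40≡14 → O
J(9)+C(2): 11 → L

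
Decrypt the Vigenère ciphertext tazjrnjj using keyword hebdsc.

Repeat the key across the ciphertext: hebdsche
t(19)−h(7): 12 → m
a(0)−e(4): -4≡22 → w
z(25)−b(1): 24 → y
j(9)−d(3): 6 → g
r(17)−s(18): -1≡25 → z
n(13)−c(2): 11 → l
j(9)−h(7): 2 → c
j(9)−e(4): 5 → f

mwygzlcf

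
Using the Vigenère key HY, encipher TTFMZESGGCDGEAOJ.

ARMKGCZENAKELYVH

Repeat the key across the message: HYHYHYHYHYHYHYHY
T(19)+H(7): 26≡0 → A
T(19)+Y(24): 43≡17 → R
F(5)+H(7): 12 → M
M(12)+Y(24): 36≡10 → K
Z(25)+H(7): 32≡6 → G
E(4)+Y(24): 28≡2 → C
S(18)+H(7): 25 → Z
G(6)+Y(24): 30≡4 → E
G(6)+H(7): 13 → N
C(2)+Y(24): 26≡0 → A
D(3)+H(7): 10 → K
G(6)+Y(24): 30≡4 → E
E(4)+H(7): 11 → L
A(0)+Y(24): 24 → Y
O(14)+H(7): 21 → V
J(9)+Y(24): 33≡7 → H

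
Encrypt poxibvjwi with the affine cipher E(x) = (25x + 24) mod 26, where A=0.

p(15): 25·15+24=399≡9 → j
o(14): 25·14+24=374≡10 → k
x(23): 25·23+24=599≡1 → b
i(8): 25·8+24=224≡16 → q
b(1): 25·1+24=49≡23 → x
v(21): 25·21+24=549≡3 → d
j(9): 25·9+24=249≡15 → p
w(22): 25·22+24=574≡2 → c
i(8): 25·8+24=224≡16 → q

jkbqxdpcq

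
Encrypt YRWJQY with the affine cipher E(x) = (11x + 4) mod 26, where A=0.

IJMZYI

Y(24): 11·24+4=268≡8 → I
R(17): 11·17+4=191≡9 → J
W(22): 11·22+4=246≡12 → M
J(9): 11·9+4=103≡25 → Z
Q(16): 11·16+4=180≡24 → Y
Y(24): 11·24+4=268≡8 → I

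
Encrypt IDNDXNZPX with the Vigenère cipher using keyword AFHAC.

IIUDZNEWX

Repeat the key across the message: AFHACAFHA
I(8)+A(0): 8 → I
D(3)+F(5): 8 → I
N(13)+H(7): 20 → U
D(3)+A(0): 3 → D
X(23)+C(2): 25 → Z
N(13)+A(0): 13 → N
Z(25)+F(5): 30≡4 → E
P(15)+H(7): 22 → W
X(23)+A(0): 23 → X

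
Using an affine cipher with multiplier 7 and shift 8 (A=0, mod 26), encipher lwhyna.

hgfuvi

l(11): 7·11+8=85≡7 → h
w(22): 7·22+8=162≡6 → g
h(7): 7·7+8=57≡5 → f
y(24): 7·24+8=176≡20 → u
n(13): 7·13+8=99≡21 → v
a(0): 7·0+8=8 → i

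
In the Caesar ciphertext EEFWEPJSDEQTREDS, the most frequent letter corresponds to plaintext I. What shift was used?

The most frequent ciphertext letter is E (appears 5 times).
E is position 4; I is position 8.
Shift = -4≡22.

22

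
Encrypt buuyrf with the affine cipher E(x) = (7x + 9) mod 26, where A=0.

qttvys

b(1): 7·1+9=16 → q
u(20): 7·20+9=149≡19 → t
u(20): 7·20+9=149≡19 → t
y(24): 7·24+9=177≡21 → v
r(17): 7·17+9=128≡24 → y
f(5): 7·5+9=44≡18 → s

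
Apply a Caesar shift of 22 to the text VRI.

RNE

V(21): 21+22=43≡17 → R
R(17): 17+22=39≡13 → N
I(8): 8+22=30≡4 → E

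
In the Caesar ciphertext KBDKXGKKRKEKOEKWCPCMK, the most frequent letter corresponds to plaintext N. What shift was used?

23

The most frequent ciphertext letter is K (appears 8 times).
K is position 10; N is position 13.
Shift = -3≡23.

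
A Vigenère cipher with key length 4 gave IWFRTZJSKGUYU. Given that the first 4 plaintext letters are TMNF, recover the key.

Subtract each crib letter from the matching ciphertext letter (mod 26):
I(8)−T(19)=-11≡15 → P
W(22)−M(12)=10 → K
F(5)−N(13)=-8≡18 → S
R(17)−F(5)=12 → M

PKSM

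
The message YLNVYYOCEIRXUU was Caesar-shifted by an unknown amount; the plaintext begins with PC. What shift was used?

From the crib: Y(24)−P(15)=9, so the shift is 9.

9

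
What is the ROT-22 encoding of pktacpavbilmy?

lgpwylwrxehiu

p(15): 15+22=37≡11 → l
k(10): 10+22=32≡6 → g
t(19): 19+22=41≡15 → p
a(0): 0+22=22 → w
c(2): 2+22=24 → y
p(15): 15+22=37≡11 → l
a(0): 0+22=22 → w
v(21): 21+22=43≡17 → r
b(1): 1+22=23 → x
i(8): 8+22=30≡4 → e
l(11): 11+22=33≡7 → h
m(12): 12+22=34≡8 → i
y(24): 24+22=46≡20 → u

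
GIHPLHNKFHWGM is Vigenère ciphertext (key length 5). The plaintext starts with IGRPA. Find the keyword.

Subtract each crib letter from the matching ciphertext letter (mod 26):
G(6)−I(8)=-2≡24 → Y
I(8)−G(6)=2 → C
H(7)−R(17)=-10≡16 → Q
P(15)−P(15)=0 → A
L(11)−A(0)=11 → L

YCQAL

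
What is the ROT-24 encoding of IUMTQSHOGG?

I(8): 8+24=32≡6 → G
U(20): 20+24=44≡18 → S
M(12): 12+24=36≡10 → K
T(19): 19+24=43≡17 → R
Q(16): 16+24=40≡14 → O
S(18): 18+24=42≡16 → Q
H(7): 7+24=31≡5 → F
O(14): 14+24=38≡12 → M
G(6): 6+24=30≡4 → E
G(6): 6+24=30≡4 → E

GSKROQFMEE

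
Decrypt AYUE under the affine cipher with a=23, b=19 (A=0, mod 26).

PHRF

The inverse of 23 mod 26 is 17, since 23·17=391≡1. Apply D(y)=17·(y−19) mod 26:
A(0): 17·(0−19)=-323≡15 → P
Y(24): 17·(24−19)=85≡7 → H
U(20): 17·(20−19)=17 → R
E(4): 17·(4−19)=-255≡5 → F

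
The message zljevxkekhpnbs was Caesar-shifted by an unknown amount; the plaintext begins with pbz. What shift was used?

From the crib: z(25)−p(15)=10, so the shift is 10.

10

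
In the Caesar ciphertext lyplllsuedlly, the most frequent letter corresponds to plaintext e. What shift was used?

7

The most frequent ciphertext letter is l (appears 6 times).
l is position 11; e is position 4.
Shift = 7.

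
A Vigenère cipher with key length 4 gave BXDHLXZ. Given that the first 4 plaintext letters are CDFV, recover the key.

Subtract each crib letter from the matching ciphertext letter (mod 26):
B(1)−C(2)=-1≡25 → Z
X(23)−D(3)=20 → U
D(3)−F(5)=-2≡24 → Y
H(7)−V(21)=-14≡12 → M

ZUYM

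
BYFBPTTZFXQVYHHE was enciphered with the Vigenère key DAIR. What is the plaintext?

Repeat the key across the ciphertext: DAIRDAIRDAIRDAIR
B(1)−D(3): -2≡24 → Y
Y(24)−A(0): 24 → Y
F(5)−I(8): -3≡23 → X
B(1)−R(17): -16≡10 → K
P(15)−D(3): 12 → M
T(19)−A(0): 19 → T
T(19)−I(8): 11 → L
Z(25)−R(17): 8 → I
F(5)−D(3): 2 → C
X(23)−A(0): 23 → X
Q(16)−I(8): 8 → I
V(21)−R(17): 4 → E
Y(24)−D(3): 21 → V
H(7)−A(0): 7 → H
H(7)−I(8): -1≡25 → Z
E(4)−R(17): -13≡13 → N

YYXKMTLICXIEVHZN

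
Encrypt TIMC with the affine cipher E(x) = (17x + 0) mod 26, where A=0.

LGWI

T(19): 17·19+0=323≡11 → L
I(8): 17·8+0=136≡6 → G
M(12): 17·12+0=204≡22 → W
C(2): 17·2+0=34≡8 → I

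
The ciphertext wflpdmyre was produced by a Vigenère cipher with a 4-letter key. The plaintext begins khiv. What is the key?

Subtract each crib letter from the matching ciphertext letter (mod 26):
w(22)−k(10)=12 → m
f(5)−h(7)=-2≡24 → y
l(11)−i(8)=3 → d
p(15)−v(21)=-6≡20 → u

mydu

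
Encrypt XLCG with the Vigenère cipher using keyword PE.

Repeat the key across the message: PEPE
X(23)+P(15): 38≡12 → M
L(11)+E(4): 15 → P
C(2)+P(15): 17 → R
G(6)+E(4): 10 → K

MPRK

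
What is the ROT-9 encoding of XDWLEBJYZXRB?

GMFUNKSHIGAK

X(23): 23+9=32≡6 → G
D(3): 3+9=12 → M
W(22): 22+9=31≡5 → F
L(11): 11+9=20 → U
E(4): 4+9=13 → N
B(1): 1+9=10 → K
J(9): 9+9=18 → S
Y(24): 24+9=33≡7 → H
Z(25): 25+9=34≡8 → I
X(23): 23+9=32≡6 → G
R(17): 17+9=26≡0 → A
B(1): 1+9=10 → K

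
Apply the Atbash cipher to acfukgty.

zxufptgb

a(0) → z(25)
c(2) → x(23)
f(5) → u(20)
u(20) → f(5)
k(10) → p(15)
g(6) → t(19)
t(19) → g(6)
y(24) → b(1)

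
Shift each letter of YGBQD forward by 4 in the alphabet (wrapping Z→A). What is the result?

CKFUH

Y(24): 24+4=28≡2 → C
G(6): 6+4=10 → K
B(1): 1+4=5 → F
Q(16): 16+4=20 → U
D(3): 3+4=7 → H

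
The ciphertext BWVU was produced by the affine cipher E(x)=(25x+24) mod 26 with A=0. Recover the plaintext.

XCDE

The inverse of 25 mod 26 is 25, since 25·25=625≡1. Apply D(y)=25·(y−24) mod 26:
B(1): 25·(1−24)=-575≡23 → X
W(22): 25·(22−24)=-50≡2 → C
V(21): 25·(21−24)=-75≡3 → D
U(20): 25·(20−24)=-100≡4 → E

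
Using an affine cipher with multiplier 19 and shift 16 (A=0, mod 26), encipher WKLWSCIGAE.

SYRSUCMAQO

W(22): 19·22+16=434≡18 → S
K(10): 19·10+16=206≡24 → Y
L(11): 19·11+16=225≡17 → R
W(22): 19·22+16=434≡18 → S
S(18): 19·18+16=358≡20 → U
C(2): 19·2+16=54≡2 → C
I(8): 19·8+16=168≡12 → M
G(6): 19·6+16=130≡0 → A
A(0): 19·0+16=16 → Q
E(4): 19·4+16=92≡14 → O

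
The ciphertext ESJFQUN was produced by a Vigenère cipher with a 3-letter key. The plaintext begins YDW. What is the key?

GPN

Subtract each crib letter from the matching ciphertext letter (mod 26):
E(4)−Y(24)=-20≡6 → G
S(18)−D(3)=15 → P
J(9)−W(22)=-13≡13 → N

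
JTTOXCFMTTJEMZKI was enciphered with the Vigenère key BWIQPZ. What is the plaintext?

Repeat the key across the ciphertext: BWIQPZBWIQPZBWIQ
J(9)−B(1): 8 → I
T(19)−W(22): -3≡23 → X
T(19)−I(8): 11 → L
O(14)−Q(16): -2≡24 → Y
X(23)−P(15): 8 → I
C(2)−Z(25): -23≡3 → D
F(5)−B(1): 4 → E
M(12)−W(22): -10≡16 → Q
T(19)−I(8): 11 → L
T(19)−Q(16): 3 → D
J(9)−P(15): -6≡20 → U
E(4)−Z(25): -21≡5 → F
M(12)−B(1): 11 → L
Z(25)−W(22): 3 → D
K(10)−I(8): 2 → C
I(8)−Q(16): -8≡18 → S

IXLYIDEQLDUFLDCS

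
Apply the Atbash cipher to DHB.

WSY

D(3) → W(22)
H(7) → S(18)
B(1) → Y(24)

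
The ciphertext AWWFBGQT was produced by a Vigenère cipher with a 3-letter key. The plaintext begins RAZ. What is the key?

JWX

Subtract each crib letter from the matching ciphertext letter (mod 26):
A(0)−R(17)=-17≡9 → J
W(22)−A(0)=22 → W
W(22)−Z(25)=-3≡23 → X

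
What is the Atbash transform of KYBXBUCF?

PBYCYFXU

K(10) → P(15)
Y(24) → B(1)
B(1) → Y(24)
X(23) → C(2)
B(1) → Y(24)
U(20) → F(5)
C(2) → X(23)
F(5) → U(20)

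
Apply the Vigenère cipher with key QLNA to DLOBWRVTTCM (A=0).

TWBBMCITJNZ

Repeat the key across the message: QLNAQLNAQLN
D(3)+Q(16): 19 → T
L(11)+L(11): 22 → W
O(14)+N(13): 27≡1 → B
B(1)+A(0): 1 → B
W(22)+Q(16): 38≡12 → M
R(17)+L(11): 28≡2 → C
V(21)+N(13): 34≡8 → I
T(19)+A(0): 19 → T
T(19)+Q(16): 35≡9 → J
C(2)+L(11): 13 → N
M(12)+N(13): 25 → Z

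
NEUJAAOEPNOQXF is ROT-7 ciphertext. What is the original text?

GXNCTTHXIGHJQY

N(13): 13−7=6 → G
E(4): 4−7=-3≡23 → X
U(20): 20−7=13 → N
J(9): 9−7=2 → C
A(0): 0−7=-7≡19 → T
A(0): 0−7=-7≡19 → T
O(14): 14−7=7 → H
E(4): 4−7=-3≡23 → X
P(15): 15−7=8 → I
N(13): 13−7=6 → G
O(14): 14−7=7 → H
Q(16): 16−7=9 → J
X(23): 23−7=16 → Q
F(5): 5−7=-2≡24 → Y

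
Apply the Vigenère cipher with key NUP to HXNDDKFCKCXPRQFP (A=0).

Repeat the key across the message: NUPNUPNUPNUPNUPN
H(7)+N(13): 20 → U
X(23)+U(20): 43≡17 → R
N(13)+P(15): 28≡2 → C
D(3)+N(13): 16 → Q
D(3)+U(20): 23 → X
K(10)+P(15): 25 → Z
F(5)+N(13): 18 → S
C(2)+U(20): 22 → W
K(10)+P(15): 25 → Z
C(2)+N(13): 15 → P
X(23)+U(20): 43≡17 → R
P(15)+P(15): 30≡4 → E
R(17)+N(13): 30≡4 → E
Q(16)+U(20): 36≡10 → K
F(5)+P(15): 20 → U
P(15)+N(13): 28≡2 → C

URCQXZSWZPREEKUC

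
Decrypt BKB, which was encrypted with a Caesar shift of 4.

XGX

B(1): 1−4=-3≡23 → X
K(10): 10−4=6 → G
B(1): 1−4=-3≡23 → X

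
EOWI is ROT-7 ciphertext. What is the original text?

E(4): 4−7=-3≡23 → X
O(14): 14−7=7 → H
W(22): 22−7=15 → P
I(8): 8−7=1 → B

XHPB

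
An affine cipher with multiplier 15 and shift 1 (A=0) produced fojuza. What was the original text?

cnedmt

The inverse of 15 mod 26 is 7, since 15·7=105≡1. Apply D(y)=7·(y−1) mod 26:
f(5): 7·(5−1)=28≡2 → c
o(14): 7·(14−1)=91≡13 → n
j(9): 7·(9−1)=56≡4 → e
u(20): 7·(20−1)=133≡3 → d
z(25): 7·(25−1)=168≡12 → m
a(0): 7·(0−1)=-7≡19 → t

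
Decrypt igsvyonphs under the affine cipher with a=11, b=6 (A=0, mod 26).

mauzewdptu

The inverse of 11 mod 26 is 19, since 11·19=209≡1. Apply D(y)=19·(y−6) mod 26:
i(8): 19·(8−6)=38≡12 → m
g(6): 19·(6−6)=0 → a
s(18): 19·(18−6)=228≡20 → u
v(21): 19·(21−6)=285≡25 → z
y(24): 19·(24−6)=342≡4 → e
o(14): 19·(14−6)=152≡22 → w
n(13): 19·(13−6)=133≡3 → d
p(15): 19·(15−6)=171≡15 → p
h(7): 19·(7−6)=19 → t
s(18): 19·(18−6)=228≡20 → u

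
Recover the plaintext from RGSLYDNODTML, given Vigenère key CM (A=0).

Repeat the key across the ciphertext: CMCMCMCMCMCM
R(17)−C(2): 15 → P
G(6)−M(12): -6≡20 → U
S(18)−C(2): 16 → Q
L(11)−M(12): -1≡25 → Z
Y(24)−C(2): 22 → W
D(3)−M(12): -9≡17 → R
N(13)−C(2): 11 → L
O(14)−M(12): 2 → C
D(3)−C(2): 1 → B
T(19)−M(12): 7 → H
M(12)−C(2): 10 → K
L(11)−M(12): -1≡25 → Z

PUQZWRLCBHKZ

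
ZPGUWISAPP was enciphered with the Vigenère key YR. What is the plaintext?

BYIDYRUJRY

Repeat the key across the ciphertext: YRYRYRYRYR
Z(25)−Y(24): 1 → B
P(15)−R(17): -2≡24 → Y
G(6)−Y(24): -18≡8 → I
U(20)−R(17): 3 → D
W(22)−Y(24): -2≡24 → Y
I(8)−R(17): -9≡17 → R
S(18)−Y(24): -6≡20 → U
A(0)−R(17): -17≡9 → J
P(15)−Y(24): -9≡17 → R
P(15)−R(17): -2≡24 → Y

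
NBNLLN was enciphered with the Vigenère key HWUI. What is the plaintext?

Repeat the key across the ciphertext: HWUIHW
N(13)−H(7): 6 → G
B(1)−W(22): -21≡5 → F
N(13)−U(20): -7≡19 → T
L(11)−I(8): 3 → D
L(11)−H(7): 4 → E
N(13)−W(22): -9≡17 → R

GFTDER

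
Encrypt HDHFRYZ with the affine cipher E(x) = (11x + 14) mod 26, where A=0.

H(7): 11·7+14=91≡13 → N
D(3): 11·3+14=47≡21 → V
H(7): 11·7+14=91≡13 → N
F(5): 11·5+14=69≡17 → R
R(17): 11·17+14=201≡19 → T
Y(24): 11·24+14=278≡18 → S
Z(25): 11·25+14=289≡3 → D

NVNRTSD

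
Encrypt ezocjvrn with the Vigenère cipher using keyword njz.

rinpsuew

Repeat the key across the message: njznjznj
e(4)+n(13): 17 → r
z(25)+j(9): 34≡8 → i
o(14)+z(25): 39≡13 → n
c(2)+n(13): 15 → p
j(9)+j(9): 18 → s
v(21)+z(25): 46≡20 → u
r(17)+n(13): 30≡4 → e
n(13)+j(9): 22 → w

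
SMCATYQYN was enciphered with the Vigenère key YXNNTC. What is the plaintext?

UPPNAWSBA

Repeat the key across the ciphertext: YXNNTCYXN
S(18)−Y(24): -6≡20 → U
M(12)−X(23): -11≡15 → P
C(2)−N(13): -11≡15 → P
A(0)−N(13): -13≡13 → N
T(19)−T(19): 0 → A
Y(24)−C(2): 22 → W
Q(16)−Y(24): -8≡18 → S
Y(24)−X(23): 1 → B
N(13)−N(13): 0 → A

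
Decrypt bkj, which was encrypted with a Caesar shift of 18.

jsr

b(1): 1−18=-17≡9 → j
k(10): 10−18=-8≡18 → s
j(9): 9−18=-9≡17 → r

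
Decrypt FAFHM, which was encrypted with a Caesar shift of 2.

F(5): 5−2=3 → D
A(0): 0−2=-2≡24 → Y
F(5): 5−2=3 → D
H(7): 7−2=5 → F
M(12): 12−2=10 → K

DYDFK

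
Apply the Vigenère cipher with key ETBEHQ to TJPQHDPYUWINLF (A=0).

Repeat the key across the message: ETBEHQETBEHQET
T(19)+E(4): 23 → X
J(9)+T(19): 28≡2 → C
P(15)+B(1): 16 → Q
Q(16)+E(4): 20 → U
H(7)+H(7): 14 → O
D(3)+Q(16): 19 → T
P(15)+E(4): 19 → T
Y(24)+T(19): 43≡17 → R
U(20)+B(1): 21 → V
W(22)+E(4): 26≡0 → A
I(8)+H(7): 15 → P
N(13)+Q(16): 29≡3 → D
L(11)+E(4): 15 → P
F(5)+T(19): 24 → Y

XCQUOTTRVAPDPY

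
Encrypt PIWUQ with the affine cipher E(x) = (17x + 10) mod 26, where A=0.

P(15): 17·15+10=265≡5 → F
I(8): 17·8+10=146≡16 → Q
W(22): 17·22+10=384≡20 → U
U(20): 17·20+10=350≡12 → M
Q(16): 17·16+10=282≡22 → W

FQUMW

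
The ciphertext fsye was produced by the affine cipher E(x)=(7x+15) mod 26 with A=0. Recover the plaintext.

gtfr

The inverse of 7 mod 26 is 15, since 7·15=105≡1. Apply D(y)=15·(y−15) mod 26:
f(5): 15·(5−15)=-150≡6 → g
s(18): 15·(18−15)=45≡19 → t
y(24): 15·(24−15)=135≡5 → f
e(4): 15·(4−15)=-165≡17 → r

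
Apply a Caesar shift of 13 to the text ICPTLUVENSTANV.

VPCGYHIRAFGNAI

I(8): 8+13=21 → V
C(2): 2+13=15 → P
P(15): 15+13=28≡2 → C
T(19): 19+13=32≡6 → G
L(11): 11+13=24 → Y
U(20): 20+13=33≡7 → H
V(21): 21+13=34≡8 → I
E(4): 4+13=17 → R
N(13): 13+13=26≡0 → A
S(18): 18+13=31≡5 → F
T(19): 19+13=32≡6 → G
A(0): 0+13=13 → N
N(13): 13+13=26≡0 → A
V(21): 21+13=34≡8 → I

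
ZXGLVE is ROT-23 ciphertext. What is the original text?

Z(25): 25−23=2 → C
X(23): 23−23=0 → A
G(6): 6−23=-17≡9 → J
L(11): 11−23=-12≡14 → O
V(21): 21−23=-2≡24 → Y
E(4): 4−23=-19≡7 → H

CAJOYH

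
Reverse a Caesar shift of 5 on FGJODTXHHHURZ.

F(5): 5−5=0 → A
G(6): 6−5=1 → B
J(9): 9−5=4 → E
O(14): 14−5=9 → J
D(3): 3−5=-2≡24 → Y
T(19): 19−5=14 → O
X(23): 23−5=18 → S
H(7): 7−5=2 → C
H(7): 7−5=2 → C
H(7): 7−5=2 → C
U(20): 20−5=15 → P
R(17): 17−5=12 → M
Z(25): 25−5=20 → U

ABEJYOSCCCPMU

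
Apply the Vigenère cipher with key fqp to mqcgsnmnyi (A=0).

rgrlicrdnn

Repeat the key across the message: fqpfqpfqpf
m(12)+f(5): 17 → r
q(16)+q(16): 32≡6 → g
c(2)+p(15): 17 → r
g(6)+f(5): 11 → l
s(18)+q(16): 34≡8 → i
n(13)+p(15): 28≡2 → c
m(12)+f(5): 17 → r
n(13)+q(16): 29≡3 → d
y(24)+p(15): 39≡13 → n
i(8)+f(5): 13 → n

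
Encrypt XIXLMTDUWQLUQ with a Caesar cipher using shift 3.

X(23): 23+3=26≡0 → A
I(8): 8+3=11 → L
X(23): 23+3=26≡0 → A
L(11): 11+3=14 → O
M(12): 12+3=15 → P
T(19): 19+3=22 → W
D(3): 3+3=6 → G
U(20): 20+3=23 → X
W(22): 22+3=25 → Z
Q(16): 16+3=19 → T
L(11): 11+3=14 → O
U(20): 20+3=23 → X
Q(16): 16+3=19 → T

ALAOPWGXZTOXT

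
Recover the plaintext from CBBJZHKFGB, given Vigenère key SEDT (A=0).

Repeat the key across the ciphertext: SEDTSEDTSE
C(2)−S(18): -16≡10 → K
B(1)−E(4): -3≡23 → X
B(1)−D(3): -2≡24 → Y
J(9)−T(19): -10≡16 → Q
Z(25)−S(18): 7 → H
H(7)−E(4): 3 → D
K(10)−D(3): 7 → H
F(5)−T(19): -14≡12 → M
G(6)−S(18): -12≡14 → O
B(1)−E(4): -3≡23 → X

KXYQHDHMOX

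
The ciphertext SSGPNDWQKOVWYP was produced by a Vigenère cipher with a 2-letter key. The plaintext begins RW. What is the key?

Subtract each crib letter from the matching ciphertext letter (mod 26):
S(18)−R(17)=1 → B
S(18)−W(22)=-4≡22 → W

BW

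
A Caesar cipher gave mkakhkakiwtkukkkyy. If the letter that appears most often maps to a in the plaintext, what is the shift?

10

The most frequent ciphertext letter is k (appears 8 times).
k is position 10; a is position 0.
Shift = 10.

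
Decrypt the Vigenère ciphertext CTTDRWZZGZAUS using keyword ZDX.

DQWEOZAWJAXXT

Repeat the key across the ciphertext: ZDXZDXZDXZDXZ
C(2)−Z(25): -23≡3 → D
T(19)−D(3): 16 → Q
T(19)−X(23): -4≡22 → W
D(3)−Z(25): -22≡4 → E
R(17)−D(3): 14 → O
W(22)−X(23): -1≡25 → Z
Z(25)−Z(25): 0 → A
Z(25)−D(3): 22 → W
G(6)−X(23): -17≡9 → J
Z(25)−Z(25): 0 → A
A(0)−D(3): -3≡23 → X
U(20)−X(23): -3≡23 → X
S(18)−Z(25): -7≡19 → T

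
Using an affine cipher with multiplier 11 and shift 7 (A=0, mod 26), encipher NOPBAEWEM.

N(13): 11·13+7=150≡20 → U
O(14): 11·14+7=161≡5 → F
P(15): 11·15+7=172≡16 → Q
B(1): 11·1+7=18 → S
A(0): 11·0+7=7 → H
E(4): 11·4+7=51≡25 → Z
W(22): 11·22+7=249≡15 → P
E(4): 11·4+7=51≡25 → Z
M(12): 11·12+7=139≡9 → J

UFQSHZPZJ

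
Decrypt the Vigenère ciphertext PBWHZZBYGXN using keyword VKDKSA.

Repeat the key across the ciphertext: VKDKSAVKDKS
P(15)−V(21): -6≡20 → U
B(1)−K(10): -9≡17 → R
W(22)−D(3): 19 → T
H(7)−K(10): -3≡23 → X
Z(25)−S(18): 7 → H
Z(25)−A(0): 25 → Z
B(1)−V(21): -20≡6 → G
Y(24)−K(10): 14 → O
G(6)−D(3): 3 → D
X(23)−K(10): 13 → N
N(13)−S(18): -5≡21 → V

URTXHZGODNV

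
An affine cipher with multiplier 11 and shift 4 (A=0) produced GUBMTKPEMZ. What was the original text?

The inverse of 11 mod 26 is 19, since 11·19=209≡1. Apply D(y)=19·(y−4) mod 26:
G(6): 19·(6−4)=38≡12 → M
U(20): 19·(20−4)=304≡18 → S
B(1): 19·(1−4)=-57≡21 → V
M(12): 19·(12−4)=152≡22 → W
T(19): 19·(19−4)=285≡25 → Z
K(10): 19·(10−4)=114≡10 → K
P(15): 19·(15−4)=209≡1 → B
E(4): 19·(4−4)=0 → A
M(12): 19·(12−4)=152≡22 → W
Z(25): 19·(25−4)=399≡9 → J

MSVWZKBAWJ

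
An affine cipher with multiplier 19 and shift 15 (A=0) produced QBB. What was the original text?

LCC

The inverse of 19 mod 26 is 11, since 19·11=209≡1. Apply D(y)=11·(y−15) mod 26:
Q(16): 11·(16−15)=11 → L
B(1): 11·(1−15)=-154≡2 → C
B(1): 11·(1−15)=-154≡2 → C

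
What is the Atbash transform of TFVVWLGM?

T(19) → G(6)
F(5) → U(20)
V(21) → E(4)
V(21) → E(4)
W(22) → D(3)
L(11) → O(14)
G(6) → T(19)
M(12) → N(13)

GUEEDOTN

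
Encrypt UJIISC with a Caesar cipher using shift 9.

U(20): 20+9=29≡3 → D
J(9): 9+9=18 → S
I(8): 8+9=17 → R
I(8): 8+9=17 → R
S(18): 18+9=27≡1 → B
C(2): 2+9=11 → L

DSRRBL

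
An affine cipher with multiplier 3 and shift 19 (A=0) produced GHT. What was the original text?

NWA

The inverse of 3 mod 26 is 9, since 3·9=27≡1. Apply D(y)=9·(y−19) mod 26:
G(6): 9·(6−19)=-117≡13 → N
H(7): 9·(7−19)=-108≡22 → W
T(19): 9·(19−19)=0 → A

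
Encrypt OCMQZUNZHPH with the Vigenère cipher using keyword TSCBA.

HUORZNFBIPA

Repeat the key across the message: TSCBATSCBAT
O(14)+T(19): 33≡7 → H
C(2)+S(18): 20 → U
M(12)+C(2): 14 → O
Q(16)+B(1): 17 → R
Z(25)+A(0): 25 → Z
U(20)+T(19): 39≡13 → N
N(13)+S(18): 31≡5 → F
Z(25)+C(2): 27≡1 → B
H(7)+B(1): 8 → I
P(15)+A(0): 15 → P
H(7)+T(19): 26≡0 → A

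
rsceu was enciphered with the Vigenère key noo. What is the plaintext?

Repeat the key across the ciphertext: noono
r(17)−n(13): 4 → e
s(18)−o(14): 4 → e
c(2)−o(14): -12≡14 → o
e(4)−n(13): -9≡17 → r
u(20)−o(14): 6 → g

eeorg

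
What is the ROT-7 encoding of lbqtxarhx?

l(11): 11+7=18 → s
b(1): 1+7=8 → i
q(16): 16+7=23 → x
t(19): 19+7=26≡0 → a
x(23): 23+7=30≡4 → e
a(0): 0+7=7 → h
r(17): 17+7=24 → y
h(7): 7+7=14 → o
x(23): 23+7=30≡4 → e

sixaehyoe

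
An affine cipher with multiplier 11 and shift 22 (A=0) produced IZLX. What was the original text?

UFZT

The inverse of 11 mod 26 is 19, since 11·19=209≡1. Apply D(y)=19·(y−22) mod 26:
I(8): 19·(8−22)=-266≡20 → U
Z(25): 19·(25−22)=57≡5 → F
L(11): 19·(11−22)=-209≡25 → Z
X(23): 19·(23−22)=19 → T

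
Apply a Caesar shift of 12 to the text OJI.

AVU

O(14): 14+12=26≡0 → A
J(9): 9+12=21 → V
I(8): 8+12=20 → U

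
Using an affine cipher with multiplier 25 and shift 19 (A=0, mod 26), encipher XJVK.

WKYJ

X(23): 25·23+19=594≡22 → W
J(9): 25·9+19=244≡10 → K
V(21): 25·21+19=544≡24 → Y
K(10): 25·10+19=269≡9 → J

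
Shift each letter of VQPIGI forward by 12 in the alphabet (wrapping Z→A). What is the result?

HCBUSU

V(21): 21+12=33≡7 → H
Q(16): 16+12=28≡2 → C
P(15): 15+12=27≡1 → B
I(8): 8+12=20 → U
G(6): 6+12=18 → S
I(8): 8+12=20 → U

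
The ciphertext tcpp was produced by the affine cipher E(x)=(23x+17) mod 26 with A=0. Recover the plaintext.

ifss

The inverse of 23 mod 26 is 17, since 23·17=391≡1. Apply D(y)=17·(y−17) mod 26:
t(19): 17·(19−17)=34≡8 → i
c(2): 17·(2−17)=-255≡5 → f
p(15): 17·(15−17)=-34≡18 → s
p(15): 17·(15−17)=-34≡18 → s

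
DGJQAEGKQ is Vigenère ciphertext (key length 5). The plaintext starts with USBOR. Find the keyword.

Subtract each crib letter from the matching ciphertext letter (mod 26):
D(3)−U(20)=-17≡9 → J
G(6)−S(18)=-12≡14 → O
J(9)−B(1)=8 → I
Q(16)−O(14)=2 → C
A(0)−R(17)=-17≡9 → J

JOICJ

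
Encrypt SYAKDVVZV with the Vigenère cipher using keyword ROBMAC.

Repeat the key across the message: ROBMACROB
S(18)+R(17): 35≡9 → J
Y(24)+O(14): 38≡12 → M
A(0)+B(1): 1 → B
K(10)+M(12): 22 → W
D(3)+A(0): 3 → D
V(21)+C(2): 23 → X
V(21)+R(17): 38≡12 → M
Z(25)+O(14): 39≡13 → N
V(21)+B(1): 22 → W

JMBWDXMNW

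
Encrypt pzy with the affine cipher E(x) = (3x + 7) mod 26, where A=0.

p(15): 3·15+7=52≡0 → a
z(25): 3·25+7=82≡4 → e
y(24): 3·24+7=79≡1 → b

aeb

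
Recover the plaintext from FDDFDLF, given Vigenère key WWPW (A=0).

Repeat the key across the ciphertext: WWPWWWP
F(5)−W(22): -17≡9 → J
D(3)−W(22): -19≡7 → H
D(3)−P(15): -12≡14 → O
F(5)−W(22): -17≡9 → J
D(3)−W(22): -19≡7 → H
L(11)−W(22): -11≡15 → P
F(5)−P(15): -10≡16 → Q

JHOJHPQ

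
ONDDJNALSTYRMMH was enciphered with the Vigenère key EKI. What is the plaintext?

Repeat the key across the ciphertext: EKIEKIEKIEKIEKI
O(14)−E(4): 10 → K
N(13)−K(10): 3 → D
D(3)−I(8): -5≡21 → V
D(3)−E(4): -1≡25 → Z
J(9)−K(10): -1≡25 → Z
N(13)−I(8): 5 → F
A(0)−E(4): -4≡22 → W
L(11)−K(10): 1 → B
S(18)−I(8): 10 → K
T(19)−E(4): 15 → P
Y(24)−K(10): 14 → O
R(17)−I(8): 9 → J
M(12)−E(4): 8 → I
M(12)−K(10): 2 → C
H(7)−I(8): -1≡25 → Z

KDVZZFWBKPOJICZ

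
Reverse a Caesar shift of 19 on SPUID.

ZWBPK

S(18): 18−19=-1≡25 → Z
P(15): 15−19=-4≡22 → W
U(20): 20−19=1 → B
I(8): 8−19=-11≡15 → P
D(3): 3−19=-16≡10 → K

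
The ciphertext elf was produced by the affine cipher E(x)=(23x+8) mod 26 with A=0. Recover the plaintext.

The inverse of 23 mod 26 is 17, since 23·17=391≡1. Apply D(y)=17·(y−8) mod 26:
e(4): 17·(4−8)=-68≡10 → k
l(11): 17·(11−8)=51≡25 → z
f(5): 17·(5−8)=-51≡1 → b

kzb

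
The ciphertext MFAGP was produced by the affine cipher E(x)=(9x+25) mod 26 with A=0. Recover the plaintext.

NSDVW

The inverse of 9 mod 26 is 3, since 9·3=27≡1. Apply D(y)=3·(y−25) mod 26:
M(12): 3·(12−25)=-39≡13 → N
F(5): 3·(5−25)=-60≡18 → S
A(0): 3·(0−25)=-75≡3 → D
G(6): 3·(6−25)=-57≡21 → V
P(15): 3·(15−25)=-30≡22 → W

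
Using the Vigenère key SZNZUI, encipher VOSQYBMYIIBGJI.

NNFPSJEXVHVOBH

Repeat the key across the message: SZNZUISZNZUISZ
V(21)+S(18): 39≡13 → N
O(14)+Z(25): 39≡13 → N
S(18)+N(13): 31≡5 → F
Q(16)+Z(25): 41≡15 → P
Y(24)+U(20): 44≡18 → S
B(1)+I(8): 9 → J
M(12)+S(18): 30≡4 → E
Y(24)+Z(25): 49≡23 → X
I(8)+N(13): 21 → V
I(8)+Z(25): 33≡7 → H
B(1)+U(20): 21 → V
G(6)+I(8): 14 → O
J(9)+S(18): 27≡1 → B
I(8)+Z(25): 33≡7 → H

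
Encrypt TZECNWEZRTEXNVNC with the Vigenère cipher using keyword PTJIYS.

ISNKLOTSABCPCOWK

Repeat the key across the message: PTJIYSPTJIYSPTJI
T(19)+P(15): 34≡8 → I
Z(25)+T(19): 44≡18 → S
E(4)+J(9): 13 → N
C(2)+I(8): 10 → K
N(13)+Y(24): 37≡11 → L
W(22)+S(18): 40≡14 → O
E(4)+P(15): 19 → T
Z(25)+T(19): 44≡18 → S
R(17)+J(9): 26≡0 → A
T(19)+I(8): 27≡1 → B
E(4)+Y(24): 28≡2 → C
X(23)+S(18): 41≡15 → P
N(13)+P(15): 28≡2 → C
V(21)+T(19): 40≡14 → O
N(13)+J(9): 22 → W
C(2)+I(8): 10 → K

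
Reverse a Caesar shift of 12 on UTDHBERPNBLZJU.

IHRVPSFDBPZNXI

U(20): 20−12=8 → I
T(19): 19−12=7 → H
D(3): 3−12=-9≡17 → R
H(7): 7−12=-5≡21 → V
B(1): 1−12=-11≡15 → P
E(4): 4−12=-8≡18 → S
R(17): 17−12=5 → F
P(15): 15−12=3 → D
N(13): 13−12=1 → B
B(1): 1−12=-11≡15 → P
L(11): 11−12=-1≡25 → Z
Z(25): 25−12=13 → N
J(9): 9−12=-3≡23 → X
U(20): 20−12=8 → I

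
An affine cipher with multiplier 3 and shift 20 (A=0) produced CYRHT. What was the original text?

UKZNR

The inverse of 3 mod 26 is 9, since 3·9=27≡1. Apply D(y)=9·(y−20) mod 26:
C(2): 9·(2−20)=-162≡20 → U
Y(24): 9·(24−20)=36≡10 → K
R(17): 9·(17−20)=-27≡25 → Z
H(7): 9·(7−20)=-117≡13 → N
T(19): 9·(19−20)=-9≡17 → R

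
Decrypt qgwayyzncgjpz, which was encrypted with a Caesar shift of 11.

fvlpnnocrvyeo

q(16): 16−11=5 → f
g(6): 6−11=-5≡21 → v
w(22): 22−11=11 → l
a(0): 0−11=-11≡15 → p
y(24): 24−11=13 → n
y(24): 24−11=13 → n
z(25): 25−11=14 → o
n(13): 13−11=2 → c
c(2): 2−11=-9≡17 → r
g(6): 6−11=-5≡21 → v
j(9): 9−11=-2≡24 → y
p(15): 15−11=4 → e
z(25): 25−11=14 → o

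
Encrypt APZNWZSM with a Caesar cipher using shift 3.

DSCQZCVP

A(0): 0+3=3 → D
P(15): 15+3=18 → S
Z(25): 25+3=28≡2 → C
N(13): 13+3=16 → Q
W(22): 22+3=25 → Z
Z(25): 25+3=28≡2 → C
S(18): 18+3=21 → V
M(12): 12+3=15 → P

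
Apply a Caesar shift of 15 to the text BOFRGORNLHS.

QDUGVDGCAWH

B(1): 1+15=16 → Q
O(14): 14+15=29≡3 → D
F(5): 5+15=20 → U
R(17): 17+15=32≡6 → G
G(6): 6+15=21 → V
O(14): 14+15=29≡3 → D
R(17): 17+15=32≡6 → G
N(13): 13+15=28≡2 → C
L(11): 11+15=26≡0 → A
H(7): 7+15=22 → W
S(18): 18+15=33≡7 → H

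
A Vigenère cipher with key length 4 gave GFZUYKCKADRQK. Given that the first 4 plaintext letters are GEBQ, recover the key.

ABYE

Subtract each crib letter from the matching ciphertext letter (mod 26):
G(6)−G(6)=0 → A
F(5)−E(4)=1 → B
Z(25)−B(1)=24 → Y
U(20)−Q(16)=4 → E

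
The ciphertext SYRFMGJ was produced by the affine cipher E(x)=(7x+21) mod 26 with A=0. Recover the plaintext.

HTSUVJC

The inverse of 7 mod 26 is 15, since 7·15=105≡1. Apply D(y)=15·(y−21) mod 26:
S(18): 15·(18−21)=-45≡7 → H
Y(24): 15·(24−21)=45≡19 → T
R(17): 15·(17−21)=-60≡18 → S
F(5): 15·(5−21)=-240≡20 → U
M(12): 15·(12−21)=-135≡21 → V
G(6): 15·(6−21)=-225≡9 → J
J(9): 15·(9−21)=-180≡2 → C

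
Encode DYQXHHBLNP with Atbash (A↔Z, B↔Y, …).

D(3) → W(22)
Y(24) → B(1)
Q(16) → J(9)
X(23) → C(2)
H(7) → S(18)
H(7) → S(18)
B(1) → Y(24)
L(11) → O(14)
N(13) → M(12)
P(15) → K(10)

WBJCSSYOMK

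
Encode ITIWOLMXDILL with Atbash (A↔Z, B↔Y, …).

RGRDLONCWROO

I(8) → R(17)
T(19) → G(6)
I(8) → R(17)
W(22) → D(3)
O(14) → L(11)
L(11) → O(14)
M(12) → N(13)
X(23) → C(2)
D(3) → W(22)
I(8) → R(17)
L(11) → O(14)
L(11) → O(14)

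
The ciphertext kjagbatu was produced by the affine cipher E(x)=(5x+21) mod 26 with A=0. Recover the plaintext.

dibxwbkf

The inverse of 5 mod 26 is 21, since 5·21=105≡1. Apply D(y)=21·(y−21) mod 26:
k(10): 21·(10−21)=-231≡3 → d
j(9): 21·(9−21)=-252≡8 → i
a(0): 21·(0−21)=-441≡1 → b
g(6): 21·(6−21)=-315≡23 → x
b(1): 21·(1−21)=-420≡22 → w
a(0): 21·(0−21)=-441≡1 → b
t(19): 21·(19−21)=-42≡10 → k
u(20): 21·(20−21)=-21≡5 → f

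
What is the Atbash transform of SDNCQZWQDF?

S(18) → H(7)
D(3) → W(22)
N(13) → M(12)
C(2) → X(23)
Q(16) → J(9)
Z(25) → A(0)
W(22) → D(3)
Q(16) → J(9)
D(3) → W(22)
F(5) → U(20)

HWMXJADJWU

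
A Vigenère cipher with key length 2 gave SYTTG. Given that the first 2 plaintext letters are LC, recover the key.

HW

Subtract each crib letter from the matching ciphertext letter (mod 26):
S(18)−L(11)=7 → H
Y(24)−C(2)=22 → W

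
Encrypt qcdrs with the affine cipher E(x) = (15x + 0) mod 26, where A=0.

getvk

q(16): 15·16+0=240≡6 → g
c(2): 15·2+0=30≡4 → e
d(3): 15·3+0=45≡19 → t
r(17): 15·17+0=255≡21 → v
s(18): 15·18+0=270≡10 → k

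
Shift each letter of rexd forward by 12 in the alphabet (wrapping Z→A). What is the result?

r(17): 17+12=29≡3 → d
e(4): 4+12=16 → q
x(23): 23+12=35≡9 → j
d(3): 3+12=15 → p

dqjp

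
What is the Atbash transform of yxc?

y(24) → b(1)
x(23) → c(2)
c(2) → x(23)

bcx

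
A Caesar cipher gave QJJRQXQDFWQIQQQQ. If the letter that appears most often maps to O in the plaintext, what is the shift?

2

The most frequent ciphertext letter is Q (appears 8 times).
Q is position 16; O is position 14.
Shift = 2.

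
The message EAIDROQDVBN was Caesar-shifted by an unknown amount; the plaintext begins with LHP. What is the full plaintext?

LHPKYVXKCIU

From the crib: E(4)−L(11)=-7≡19, so the shift is 19.
Subtract 19 from each ciphertext letter:
E(4): 4−19=-15≡11 → L
A(0): 0−19=-19≡7 → H
I(8): 8−19=-11≡15 → P
D(3): 3−19=-16≡10 → K
R(17): 17−19=-2≡24 → Y
O(14): 14−19=-5≡21 → V
Q(16): 16−19=-3≡23 → X
D(3): 3−19=-16≡10 → K
V(21): 21−19=2 → C
B(1): 1−19=-18≡8 → I
N(13): 13−19=-6≡20 → U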